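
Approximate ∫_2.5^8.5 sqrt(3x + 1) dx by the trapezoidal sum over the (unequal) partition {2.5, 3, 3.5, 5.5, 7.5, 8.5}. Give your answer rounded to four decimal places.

Subinterval widths: 0.5, 0.5, 2, 2, 1.
f(2.5) ≈ 2.9155, f(3) ≈ 3.1623, f(3.5) ≈ 3.3912, f(5.5) ≈ 4.1833, f(7.5) ≈ 4.8477, f(8.5) ≈ 5.1478.
On each subinterval the trapezoid contributes (Δx_i/2)·[f(x_{i-1}) + f(x_i)].
Sum ≈ 24.7610.

24.7610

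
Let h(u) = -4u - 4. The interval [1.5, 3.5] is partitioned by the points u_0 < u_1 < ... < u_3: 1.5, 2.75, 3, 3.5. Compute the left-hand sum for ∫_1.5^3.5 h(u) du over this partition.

Subinterval widths: 1.25, 0.25, 0.5.
Left endpoints: 1.5, 2.75, 3.
h(1.5) = -10, h(2.75) = -15, h(3) = -16.
Sum = Σ Δu_i · h(u_i).
Sum = -24.25.

-24.25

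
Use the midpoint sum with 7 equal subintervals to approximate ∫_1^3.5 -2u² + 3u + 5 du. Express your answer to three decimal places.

1.511

Δu = (3.5 − 1)/7 = 5/14.
Midpoints: 33/28, 43/28, 53/28, 2.25, 73/28, 83/28, 93/28.
f(33/28) = 2257/392, f(43/28) = 1917/392, f(53/28) = 1377/392, f(2.25) = 1.625, f(73/28) = -303/392, f(83/28) = -1443/392, f(93/28) = -2783/392.
Sum = Δu · [f(33/28) + f(43/28) + f(53/28) + ...].
Sum ≈ 1.511.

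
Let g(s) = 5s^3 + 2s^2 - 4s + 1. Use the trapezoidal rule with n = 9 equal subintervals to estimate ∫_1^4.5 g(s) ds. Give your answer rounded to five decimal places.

540.22698

Δs = (4.5 − 1)/9 = 7/18.
g(1) = 4, g(25/18) = 74057/5832, g(16/9) = 20633/729, g(13/6) = 11357/216, g(23/9) = 63634/729, g(53/18) = 782653/5832, g(10/3) = 5267/27, g(67/18) = 1584419/5832, g(37/9) = 266648/729, g(4.5) = 479.125.
T_9 = (Δs/2)·[g(s_0) + 2g(s_1) + ... + 2g(s_{8}) + g(s_9)].
Sum ≈ 540.22698.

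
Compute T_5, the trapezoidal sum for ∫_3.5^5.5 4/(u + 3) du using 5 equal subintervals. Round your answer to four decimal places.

1.0736

Δu = (5.5 − 3.5)/5 = 0.4.
f(3.5) = 8/13, f(3.9) = 40/69, f(4.3) = 40/73, f(4.7) = 40/77, f(5.1) = 40/81, f(5.5) = 8/17.
T_5 = (Δu/2)·[f(u_0) + 2f(u_1) + ... + 2f(u_{4}) + f(u_5)].
Sum ≈ 1.0736.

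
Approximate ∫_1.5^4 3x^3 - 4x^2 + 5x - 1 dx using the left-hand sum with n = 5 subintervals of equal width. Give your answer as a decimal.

Δx = (4 − 1.5)/5 = 0.5.
Left endpoints: 1.5, 2, 2.5, 3, 3.5.
f(1.5) = 7.625, f(2) = 17, f(2.5) = 33.375, f(3) = 59, f(3.5) = 96.125.
Sum = Δx · [f(1.5) + f(2) + f(2.5) + f(3) + f(3.5)].
Sum = 106.5625.

106.5625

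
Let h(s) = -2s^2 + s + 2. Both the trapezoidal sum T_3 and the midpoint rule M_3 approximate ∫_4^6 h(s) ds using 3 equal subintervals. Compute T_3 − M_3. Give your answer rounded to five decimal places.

-0.44444

T_3 ≈ -87.6296296.
M_3 ≈ -87.1851852.
T_3 − M_3 ≈ -0.44444.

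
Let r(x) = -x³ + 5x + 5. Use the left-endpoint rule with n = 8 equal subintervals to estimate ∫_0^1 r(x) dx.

Δx = (1 − 0)/8 = 0.125.
Left endpoints: 0, 0.125, 0.25, 0.375, 0.5, 0.625, 0.75, 0.875.
r(0) = 5, r(0.125) = 2879/512, r(0.25) = 6.234375, r(0.375) = 3493/512, r(0.5) = 7.375, r(0.625) = 4035/512, r(0.75) = 8.328125, r(0.875) = 4457/512.
Sum = Δx · [r(0) + r(0.125) + r(0.25) + ...].
Sum = 6.99609375.

6.99609375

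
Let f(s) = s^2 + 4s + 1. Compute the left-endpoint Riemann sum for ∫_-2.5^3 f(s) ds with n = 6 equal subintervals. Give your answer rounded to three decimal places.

14.635

Δs = (3 − (-2.5))/6 = 11/12.
Left endpoints: -2.5, -19/12, -2/3, 0.25, 7/6, 25/12.
f(-2.5) = -2.75, f(-19/12) = -407/144, f(-2/3) = -11/9, f(0.25) = 2.0625, f(7/6) = 253/36, f(25/12) = 1969/144.
Sum = Δs · [f(-2.5) + f(-19/12) + f(-2/3) + ...].
Sum ≈ 14.635.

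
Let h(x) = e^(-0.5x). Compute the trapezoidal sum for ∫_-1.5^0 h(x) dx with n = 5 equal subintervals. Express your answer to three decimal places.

Δx = (0 − (-1.5))/5 = 0.3.
h(-1.5) ≈ 2.117, h(-1.2) ≈ 1.822, h(-0.9) ≈ 1.568, h(-0.6) ≈ 1.350, h(-0.3) ≈ 1.162, h(0) ≈ 1.000.
T_5 = (Δx/2)·[h(x_0) + 2h(x_1) + ... + 2h(x_{4}) + h(x_5)].
Sum ≈ 2.238.

2.238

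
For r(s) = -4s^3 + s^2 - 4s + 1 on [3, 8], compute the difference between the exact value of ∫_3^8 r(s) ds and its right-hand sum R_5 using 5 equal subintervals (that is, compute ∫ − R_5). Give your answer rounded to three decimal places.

1006.667

Exact integral: ∫_3^8 r(s) ds ≈ -3958.33333.
R_5 = -4965.
Error ≈ -3958.33333 − (-4965) ≈ 1006.667.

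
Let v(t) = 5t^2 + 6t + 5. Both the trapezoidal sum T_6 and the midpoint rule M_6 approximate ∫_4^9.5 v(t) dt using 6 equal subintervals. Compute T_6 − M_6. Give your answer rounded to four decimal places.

5.7769

T_6 ≈ 1576.392940.
M_6 ≈ 1570.616030.
T_6 − M_6 ≈ 5.7769.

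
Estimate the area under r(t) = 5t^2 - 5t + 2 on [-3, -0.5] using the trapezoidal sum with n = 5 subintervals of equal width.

72.1875

Δt = (-0.5 − (-3))/5 = 0.5.
r(-3) = 62, r(-2.5) = 45.75, r(-2) = 32, r(-1.5) = 20.75, r(-1) = 12, r(-0.5) = 5.75.
T_5 = (Δt/2)·[r(t_0) + 2r(t_1) + ... + 2r(t_{4}) + r(t_5)].
Sum = 72.1875.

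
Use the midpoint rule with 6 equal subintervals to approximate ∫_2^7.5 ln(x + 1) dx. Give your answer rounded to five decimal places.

Δx = (7.5 − 2)/6 = 11/12.
Midpoints: 59/24, 3.375, 103/24, 125/24, 6.125, 169/24.
f(59/24) ≈ 1.24079, f(3.375) ≈ 1.47591, f(103/24) ≈ 1.66613, f(125/24) ≈ 1.82589, f(6.125) ≈ 1.96361, f(169/24) ≈ 2.08464.
Sum = Δx · [f(59/24) + f(3.375) + f(103/24) + ...].
Sum ≈ 9.40222.

9.40222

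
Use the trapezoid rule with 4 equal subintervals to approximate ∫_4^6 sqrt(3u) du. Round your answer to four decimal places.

7.7313

Δu = (6 − 4)/4 = 0.5.
f(4) ≈ 3.4641, f(4.5) ≈ 3.6742, f(5) ≈ 3.8730, f(5.5) ≈ 4.0620, f(6) ≈ 4.2426.
T_4 = (Δu/2)·[f(u_0) + 2f(u_1) + 2f(u_2) + 2f(u_3) + f(u_4)].
Sum ≈ 7.7313.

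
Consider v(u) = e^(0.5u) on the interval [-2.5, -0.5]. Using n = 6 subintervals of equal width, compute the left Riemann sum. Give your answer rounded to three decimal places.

Δu = (-0.5 − (-2.5))/6 = 1/3.
Left endpoints: -2.5, -13/6, -11/6, -1.5, -7/6, -5/6.
v(-2.5) ≈ 0.287, v(-13/6) ≈ 0.338, v(-11/6) ≈ 0.400, v(-1.5) ≈ 0.472, v(-7/6) ≈ 0.558, v(-5/6) ≈ 0.659.
Sum = Δu · [v(-2.5) + v(-13/6) + v(-11/6) + ...].
Sum ≈ 0.905.

0.905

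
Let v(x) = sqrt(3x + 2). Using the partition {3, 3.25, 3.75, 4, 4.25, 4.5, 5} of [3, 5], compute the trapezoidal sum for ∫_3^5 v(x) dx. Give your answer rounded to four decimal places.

7.4677

Subinterval widths: 0.25, 0.5, 0.25, 0.25, 0.25, 0.5.
v(3) ≈ 3.3166, v(3.25) ≈ 3.4278, v(3.75) ≈ 3.6401, v(4) ≈ 3.7417, v(4.25) ≈ 3.8406, v(4.5) ≈ 3.9370, v(5) ≈ 4.1231.
On each subinterval the trapezoid contributes (Δx_i/2)·[v(x_{i-1}) + v(x_i)].
Sum ≈ 7.4677.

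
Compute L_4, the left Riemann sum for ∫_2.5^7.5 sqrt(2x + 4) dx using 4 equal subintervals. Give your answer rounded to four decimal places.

17.7436

Δx = (7.5 − 2.5)/4 = 1.25.
Left endpoints: 2.5, 3.75, 5, 6.25.
f(2.5) ≈ 3.0000, f(3.75) ≈ 3.3912, f(5) ≈ 3.7417, f(6.25) ≈ 4.0620.
Sum = Δx · [f(2.5) + f(3.75) + f(5) + f(6.25)].
Sum ≈ 17.7436.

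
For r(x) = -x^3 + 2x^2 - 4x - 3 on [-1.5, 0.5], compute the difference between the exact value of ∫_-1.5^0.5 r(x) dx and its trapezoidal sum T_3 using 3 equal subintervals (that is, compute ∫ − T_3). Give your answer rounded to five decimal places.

Exact integral: ∫_-1.5^0.5 r(x) dx ≈ 1.5833333.
T_3 ≈ 2.1018519.
Error ≈ 1.5833333 − 2.1018519 ≈ -0.51852.

-0.51852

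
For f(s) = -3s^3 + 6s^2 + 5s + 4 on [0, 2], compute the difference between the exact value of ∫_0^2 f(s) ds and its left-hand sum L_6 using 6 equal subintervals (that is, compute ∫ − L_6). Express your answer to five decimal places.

Exact integral: ∫_0^2 f(s) ds = 22.
L_6 ≈ 20.2222222.
Error ≈ 22 − 20.2222222 ≈ 1.77778.

1.77778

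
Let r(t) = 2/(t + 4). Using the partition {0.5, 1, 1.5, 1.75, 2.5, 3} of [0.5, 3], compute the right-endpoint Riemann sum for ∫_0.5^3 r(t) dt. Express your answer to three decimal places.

Subinterval widths: 0.5, 0.5, 0.25, 0.75, 0.5.
Right endpoints: 1, 1.5, 1.75, 2.5, 3.
r(1) = 0.4, r(1.5) = 4/11, r(1.75) = 8/23, r(2.5) = 4/13, r(3) = 2/7.
Sum = Σ Δt_i · r(t_i).
Sum ≈ 0.842.

0.842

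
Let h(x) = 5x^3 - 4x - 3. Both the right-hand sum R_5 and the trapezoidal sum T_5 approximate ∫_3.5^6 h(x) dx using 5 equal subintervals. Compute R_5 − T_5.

213.90625

R_5 = 1598.75.
T_5 = 1384.84375.
R_5 − T_5 = 213.90625.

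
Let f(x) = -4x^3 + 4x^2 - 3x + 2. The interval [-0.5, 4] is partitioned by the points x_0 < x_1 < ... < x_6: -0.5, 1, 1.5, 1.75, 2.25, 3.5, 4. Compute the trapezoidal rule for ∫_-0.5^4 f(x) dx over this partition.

Subinterval widths: 1.5, 0.5, 0.25, 0.5, 1.25, 0.5.
f(-0.5) = 5, f(1) = -1, f(1.5) = -7, f(1.75) = -12.4375, f(2.25) = -30.0625, f(3.5) = -131, f(4) = -202.
On each subinterval the trapezoid contributes (Δx_i/2)·[f(x_{i-1}) + f(x_i)].
Sum = -195.96875.

-195.96875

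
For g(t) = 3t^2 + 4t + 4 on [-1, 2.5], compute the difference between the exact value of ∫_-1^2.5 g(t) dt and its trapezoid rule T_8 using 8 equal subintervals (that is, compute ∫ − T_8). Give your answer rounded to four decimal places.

Exact integral: ∫_-1^2.5 g(t) dt = 41.125.
T_8 ≈ 41.459961.
Error ≈ 41.125 − 41.459961 ≈ -0.3350.

-0.3350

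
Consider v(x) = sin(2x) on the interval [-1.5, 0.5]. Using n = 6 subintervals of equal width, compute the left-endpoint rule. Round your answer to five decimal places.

Δx = (0.5 − (-1.5))/6 = 1/3.
Left endpoints: -1.5, -7/6, -5/6, -0.5, -1/6, 1/6.
v(-1.5) ≈ -0.14112, v(-7/6) ≈ -0.72309, v(-5/6) ≈ -0.99541, v(-0.5) ≈ -0.84147, v(-1/6) ≈ -0.32719, v(1/6) ≈ 0.32719.
Sum = Δx · [v(-1.5) + v(-7/6) + v(-5/6) + ...].
Sum ≈ -0.90036.

-0.90036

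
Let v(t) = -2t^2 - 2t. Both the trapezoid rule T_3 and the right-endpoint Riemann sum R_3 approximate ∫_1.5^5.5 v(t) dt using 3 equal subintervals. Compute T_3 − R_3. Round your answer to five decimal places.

42.66667

T_3 ≈ -139.0370370.
R_3 ≈ -181.7037037.
T_3 − R_3 ≈ 42.66667.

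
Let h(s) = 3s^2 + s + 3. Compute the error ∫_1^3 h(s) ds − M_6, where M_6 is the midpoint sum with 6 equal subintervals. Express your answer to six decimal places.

Exact integral: ∫_1^3 h(s) ds = 36.
M_6 ≈ 35.94444444.
Error ≈ 36 − 35.94444444 ≈ 0.055556.

0.055556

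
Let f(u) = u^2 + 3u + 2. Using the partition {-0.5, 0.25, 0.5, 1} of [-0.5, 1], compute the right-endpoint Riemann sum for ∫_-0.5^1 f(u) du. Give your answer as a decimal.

Subinterval widths: 0.75, 0.25, 0.5.
Right endpoints: 0.25, 0.5, 1.
f(0.25) = 2.8125, f(0.5) = 3.75, f(1) = 6.
Sum = Σ Δu_i · f(u_i).
Sum = 6.046875.

6.046875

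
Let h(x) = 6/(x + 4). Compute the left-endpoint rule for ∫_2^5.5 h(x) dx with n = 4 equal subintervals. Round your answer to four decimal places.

Δx = (5.5 − 2)/4 = 0.875.
Left endpoints: 2, 2.875, 3.75, 4.625.
h(2) = 1, h(2.875) = 48/55, h(3.75) = 24/31, h(4.625) = 16/23.
Sum = Δx · [h(2) + h(2.875) + h(3.75) + h(4.625)].
Sum ≈ 2.9248.

2.9248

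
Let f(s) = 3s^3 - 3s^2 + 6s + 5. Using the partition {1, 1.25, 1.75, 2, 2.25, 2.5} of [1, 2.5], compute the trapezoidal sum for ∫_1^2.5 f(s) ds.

37.53515625

Subinterval widths: 0.25, 0.5, 0.25, 0.25, 0.25.
f(1) = 11, f(1.25) = 13.671875, f(1.75) = 22.390625, f(2) = 29, f(2.25) = 37.484375, f(2.5) = 48.125.
On each subinterval the trapezoid contributes (Δs_i/2)·[f(s_{i-1}) + f(s_i)].
Sum = 37.53515625.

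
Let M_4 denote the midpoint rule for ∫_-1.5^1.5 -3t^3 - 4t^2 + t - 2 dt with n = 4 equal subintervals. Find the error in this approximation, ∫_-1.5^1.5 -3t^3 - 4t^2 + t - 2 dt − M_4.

-0.5625

Exact integral: ∫_-1.5^1.5 f(t) dt = -15.
M_4 = -14.4375.
Error = -15 − (-14.4375) = -0.5625.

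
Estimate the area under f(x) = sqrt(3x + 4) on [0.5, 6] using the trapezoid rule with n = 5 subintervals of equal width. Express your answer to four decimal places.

20.0326

Δx = (6 − 0.5)/5 = 1.1.
f(0.5) ≈ 2.3452, f(1.6) ≈ 2.9665, f(2.7) ≈ 3.4785, f(3.8) ≈ 3.9243, f(4.9) ≈ 4.3243, f(6) ≈ 4.6904.
T_5 = (Δx/2)·[f(x_0) + 2f(x_1) + ... + 2f(x_{4}) + f(x_5)].
Sum ≈ 20.0326.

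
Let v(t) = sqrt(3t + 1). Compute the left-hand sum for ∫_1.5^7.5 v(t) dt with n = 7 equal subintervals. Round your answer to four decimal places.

Δt = (7.5 − 1.5)/7 = 6/7.
Left endpoints: 1.5, 33/14, 45/14, 57/14, 69/14, 81/14, 93/14.
v(1.5) ≈ 2.3452, v(33/14) ≈ 2.8410, v(45/14) ≈ 3.2623, v(57/14) ≈ 3.6351, v(69/14) ≈ 3.9731, v(81/14) ≈ 4.2845, v(93/14) ≈ 4.5748.
Sum = Δt · [v(1.5) + v(33/14) + v(45/14) + ...].
Sum ≈ 21.3567.

21.3567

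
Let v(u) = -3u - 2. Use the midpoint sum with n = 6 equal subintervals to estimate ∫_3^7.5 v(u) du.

-79.875

Δu = (7.5 − 3)/6 = 0.75.
Midpoints: 3.375, 4.125, 4.875, 5.625, 6.375, 7.125.
v(3.375) = -12.125, v(4.125) = -14.375, v(4.875) = -16.625, v(5.625) = -18.875, v(6.375) = -21.125, v(7.125) = -23.375.
Sum = Δu · [v(3.375) + v(4.125) + v(4.875) + ...].
Sum = -79.875.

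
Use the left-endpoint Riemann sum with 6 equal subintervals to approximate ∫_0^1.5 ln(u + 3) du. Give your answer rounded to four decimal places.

Δu = (1.5 − 0)/6 = 0.25.
Left endpoints: 0, 0.25, 0.5, 0.75, 1, 1.25.
f(0) ≈ 1.0986, f(0.25) ≈ 1.1787, f(0.5) ≈ 1.2528, f(0.75) ≈ 1.3218, f(1) ≈ 1.3863, f(1.25) ≈ 1.4469.
Sum = Δu · [f(0) + f(0.25) + f(0.5) + ...].
Sum ≈ 1.9212.

1.9212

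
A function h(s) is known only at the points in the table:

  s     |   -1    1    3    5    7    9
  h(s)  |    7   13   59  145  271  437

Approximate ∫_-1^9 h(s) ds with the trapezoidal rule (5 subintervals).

Δs = 2.
T_5 = (2/2)·[7 + 2·13 + 2·59 + 2·145 + 2·271 + 437] = 1420.

1420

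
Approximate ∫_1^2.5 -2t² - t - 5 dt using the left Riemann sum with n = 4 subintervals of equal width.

-17.6953125

Δt = (2.5 − 1)/4 = 0.375.
Left endpoints: 1, 1.375, 1.75, 2.125.
f(1) = -8, f(1.375) = -10.15625, f(1.75) = -12.875, f(2.125) = -16.15625.
Sum = Δt · [f(1) + f(1.375) + f(1.75) + f(2.125)].
Sum = -17.6953125.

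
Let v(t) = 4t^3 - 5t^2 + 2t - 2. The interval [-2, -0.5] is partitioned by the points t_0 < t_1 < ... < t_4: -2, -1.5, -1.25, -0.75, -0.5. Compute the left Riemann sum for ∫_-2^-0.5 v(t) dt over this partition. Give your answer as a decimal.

Subinterval widths: 0.5, 0.25, 0.5, 0.25.
Left endpoints: -2, -1.5, -1.25, -0.75.
v(-2) = -58, v(-1.5) = -29.75, v(-1.25) = -20.125, v(-0.75) = -8.
Sum = Σ Δt_i · v(t_i).
Sum = -48.5.

-48.5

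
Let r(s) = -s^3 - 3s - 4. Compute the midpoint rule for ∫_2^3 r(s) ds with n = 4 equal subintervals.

-27.7109375

Δs = (3 − 2)/4 = 0.25.
Midpoints: 2.125, 2.375, 2.625, 2.875.
r(2.125) = -10225/512, r(2.375) = -12555/512, r(2.625) = -15341/512, r(2.875) = -18631/512.
Sum = Δs · [r(2.125) + r(2.375) + r(2.625) + r(2.875)].
Sum = -27.7109375.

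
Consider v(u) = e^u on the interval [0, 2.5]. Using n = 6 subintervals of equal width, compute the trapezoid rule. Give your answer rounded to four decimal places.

Δu = (2.5 − 0)/6 = 5/12.
v(0) ≈ 1.0000, v(5/12) ≈ 1.5169, v(5/6) ≈ 2.3010, v(1.25) ≈ 3.4903, v(5/3) ≈ 5.2945, v(25/12) ≈ 8.0312, v(2.5) ≈ 12.1825.
T_6 = (Δu/2)·[v(u_0) + 2v(u_1) + ... + 2v(u_{5}) + v(u_6)].
Sum ≈ 11.3438.

11.3438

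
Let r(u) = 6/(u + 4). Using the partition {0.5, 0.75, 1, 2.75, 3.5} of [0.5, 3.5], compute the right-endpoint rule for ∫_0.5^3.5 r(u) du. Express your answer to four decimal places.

2.7713

Subinterval widths: 0.25, 0.25, 1.75, 0.75.
Right endpoints: 0.75, 1, 2.75, 3.5.
r(0.75) = 24/19, r(1) = 1.2, r(2.75) = 8/9, r(3.5) = 0.8.
Sum = Σ Δu_i · r(u_i).
Sum ≈ 2.7713.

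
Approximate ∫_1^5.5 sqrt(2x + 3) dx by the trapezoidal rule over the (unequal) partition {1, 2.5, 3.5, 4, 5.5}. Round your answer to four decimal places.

13.7072

Subinterval widths: 1.5, 1, 0.5, 1.5.
f(1) ≈ 2.2361, f(2.5) ≈ 2.8284, f(3.5) ≈ 3.1623, f(4) ≈ 3.3166, f(5.5) ≈ 3.7417.
On each subinterval the trapezoid contributes (Δx_i/2)·[f(x_{i-1}) + f(x_i)].
Sum ≈ 13.7072.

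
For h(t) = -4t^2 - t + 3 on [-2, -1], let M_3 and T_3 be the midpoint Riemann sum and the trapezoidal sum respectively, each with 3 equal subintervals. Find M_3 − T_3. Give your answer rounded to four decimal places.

M_3 ≈ -4.796296.
T_3 ≈ -4.907407.
M_3 − T_3 ≈ 0.1111.

0.1111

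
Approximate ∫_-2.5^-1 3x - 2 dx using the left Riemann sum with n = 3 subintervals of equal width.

Δx = (-1 − (-2.5))/3 = 0.5.
Left endpoints: -2.5, -2, -1.5.
f(-2.5) = -9.5, f(-2) = -8, f(-1.5) = -6.5.
Sum = Δx · [f(-2.5) + f(-2) + f(-1.5)].
Sum = -12.

-12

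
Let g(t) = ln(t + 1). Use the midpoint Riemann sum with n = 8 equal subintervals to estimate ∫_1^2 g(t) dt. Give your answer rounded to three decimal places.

Δt = (2 − 1)/8 = 0.125.
Midpoints: 1.0625, 1.1875, 1.3125, 1.4375, 1.5625, 1.6875, 1.8125, 1.9375.
g(1.0625) ≈ 0.724, g(1.1875) ≈ 0.783, g(1.3125) ≈ 0.838, g(1.4375) ≈ 0.891, g(1.5625) ≈ 0.941, g(1.6875) ≈ 0.989, g(1.8125) ≈ 1.034, g(1.9375) ≈ 1.078.
Sum = Δt · [g(1.0625) + g(1.1875) + g(1.3125) + ...].
Sum ≈ 0.910.

0.910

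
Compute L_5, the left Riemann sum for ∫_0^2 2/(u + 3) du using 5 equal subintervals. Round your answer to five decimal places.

Δu = (2 − 0)/5 = 0.4.
Left endpoints: 0, 0.4, 0.8, 1.2, 1.6.
f(0) = 2/3, f(0.4) = 10/17, f(0.8) = 10/19, f(1.2) = 10/21, f(1.6) = 10/23.
Sum = Δu · [f(0) + f(0.4) + f(0.8) + f(1.2) + f(1.6)].
Sum ≈ 1.07688.

1.07688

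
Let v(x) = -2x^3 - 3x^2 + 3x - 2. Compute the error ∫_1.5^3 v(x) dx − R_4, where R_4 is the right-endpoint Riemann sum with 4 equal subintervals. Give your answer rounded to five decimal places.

Exact integral: ∫_1.5^3 v(x) dx = -54.46875.
R_4 ≈ -66.8613281.
Error ≈ -54.46875 − (-66.8613281) ≈ 12.39258.

12.39258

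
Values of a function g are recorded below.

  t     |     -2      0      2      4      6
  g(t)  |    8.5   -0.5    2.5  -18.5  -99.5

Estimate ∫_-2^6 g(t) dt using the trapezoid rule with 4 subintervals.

-124

Δt = 2.
T_4 = (2/2)·[8.5 + 2·(-0.5) + 2·2.5 + 2·(-18.5) + (-99.5)] = -124.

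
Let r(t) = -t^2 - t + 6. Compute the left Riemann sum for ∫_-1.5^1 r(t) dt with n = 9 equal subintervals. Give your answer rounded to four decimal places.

14.3081

Δt = (1 − (-1.5))/9 = 5/18.
Left endpoints: -1.5, -11/9, -17/18, -2/3, -7/18, -1/9, 1/6, 4/9, 13/18.
r(-1.5) = 5.25, r(-11/9) = 464/81, r(-17/18) = 1961/324, r(-2/3) = 56/9, r(-7/18) = 2021/324, r(-1/9) = 494/81, r(1/6) = 209/36, r(4/9) = 434/81, r(13/18) = 1541/324.
Sum = Δt · [r(-1.5) + r(-11/9) + r(-17/18) + ...].
Sum ≈ 14.3081.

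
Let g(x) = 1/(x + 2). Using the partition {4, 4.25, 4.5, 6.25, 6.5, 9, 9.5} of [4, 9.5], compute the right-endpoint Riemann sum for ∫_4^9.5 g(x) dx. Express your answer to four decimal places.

Subinterval widths: 0.25, 0.25, 1.75, 0.25, 2.5, 0.5.
Right endpoints: 4.25, 4.5, 6.25, 6.5, 9, 9.5.
g(4.25) = 0.16, g(4.5) = 2/13, g(6.25) = 4/33, g(6.5) = 2/17, g(9) = 1/11, g(9.5) = 2/23.
Sum = Σ Δx_i · g(x_i).
Sum ≈ 0.5907.

0.5907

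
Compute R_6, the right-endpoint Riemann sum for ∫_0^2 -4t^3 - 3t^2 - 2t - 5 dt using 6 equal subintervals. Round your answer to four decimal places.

Δt = (2 − 0)/6 = 1/3.
Right endpoints: 1/3, 2/3, 1, 4/3, 5/3, 2.
f(1/3) = -166/27, f(2/3) = -239/27, f(1) = -14, f(4/3) = -607/27, f(5/3) = -950/27, f(2) = -53.
Sum = Δt · [f(1/3) + f(2/3) + f(1) + ...].
Sum ≈ -46.5556.

-46.5556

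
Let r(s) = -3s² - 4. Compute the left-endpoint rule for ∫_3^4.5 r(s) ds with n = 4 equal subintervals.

-63.90234375

Δs = (4.5 − 3)/4 = 0.375.
Left endpoints: 3, 3.375, 3.75, 4.125.
r(3) = -31, r(3.375) = -38.171875, r(3.75) = -46.1875, r(4.125) = -55.046875.
Sum = Δs · [r(3) + r(3.375) + r(3.75) + r(4.125)].
Sum = -63.90234375.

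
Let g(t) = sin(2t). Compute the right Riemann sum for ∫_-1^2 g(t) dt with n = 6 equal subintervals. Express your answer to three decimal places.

Δt = (2 − (-1))/6 = 0.5.
Right endpoints: -0.5, 0, 0.5, 1, 1.5, 2.
g(-0.5) ≈ -0.841, g(0) ≈ 0.000, g(0.5) ≈ 0.841, g(1) ≈ 0.909, g(1.5) ≈ 0.141, g(2) ≈ -0.757.
Sum = Δt · [g(-0.5) + g(0) + g(0.5) + ...].
Sum ≈ 0.147.

0.147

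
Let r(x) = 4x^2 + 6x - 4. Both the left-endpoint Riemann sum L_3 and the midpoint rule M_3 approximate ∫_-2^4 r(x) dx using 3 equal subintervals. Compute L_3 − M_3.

L_3 = 40.
M_3 = 100.
L_3 − M_3 = -60.

-60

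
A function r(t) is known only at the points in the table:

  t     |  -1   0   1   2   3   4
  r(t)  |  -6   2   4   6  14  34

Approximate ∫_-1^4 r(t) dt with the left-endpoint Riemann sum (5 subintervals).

20

Δt = 1.
Sum = 1·[(-6) + 2 + 4 + 6 + 14] = 20.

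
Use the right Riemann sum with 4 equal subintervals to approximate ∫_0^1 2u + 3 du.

Δu = (1 − 0)/4 = 0.25.
Right endpoints: 0.25, 0.5, 0.75, 1.
f(0.25) = 3.5, f(0.5) = 4, f(0.75) = 4.5, f(1) = 5.
Sum = Δu · [f(0.25) + f(0.5) + f(0.75) + f(1)].
Sum = 4.25.

4.25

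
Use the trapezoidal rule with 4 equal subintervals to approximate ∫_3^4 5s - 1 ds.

Δs = (4 − 3)/4 = 0.25.
f(3) = 14, f(3.25) = 15.25, f(3.5) = 16.5, f(3.75) = 17.75, f(4) = 19.
T_4 = (Δs/2)·[f(s_0) + 2f(s_1) + 2f(s_2) + 2f(s_3) + f(s_4)].
Sum = 16.5.

16.5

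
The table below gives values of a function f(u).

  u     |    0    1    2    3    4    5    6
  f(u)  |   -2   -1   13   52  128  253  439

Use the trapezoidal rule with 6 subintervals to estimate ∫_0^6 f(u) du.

Δu = 1.
T_6 = (1/2)·[(-2) + 2·(-1) + 2·13 + 2·52 + 2·128 + 2·253 + 439] = 663.5.

663.5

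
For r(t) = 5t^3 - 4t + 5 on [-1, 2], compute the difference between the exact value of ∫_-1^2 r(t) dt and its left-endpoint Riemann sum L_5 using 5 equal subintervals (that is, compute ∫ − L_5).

Exact integral: ∫_-1^2 r(t) dt = 27.75.
L_5 = 19.2.
Error = 27.75 − 19.2 = 8.55.

8.55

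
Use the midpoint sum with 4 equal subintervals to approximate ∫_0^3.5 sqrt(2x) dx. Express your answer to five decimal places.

6.23186

Δx = (3.5 − 0)/4 = 0.875.
Midpoints: 0.4375, 1.3125, 2.1875, 3.0625.
f(0.4375) ≈ 0.93541, f(1.3125) ≈ 1.62019, f(2.1875) ≈ 2.09165, f(3.0625) ≈ 2.47487.
Sum = Δx · [f(0.4375) + f(1.3125) + f(2.1875) + f(3.0625)].
Sum ≈ 6.23186.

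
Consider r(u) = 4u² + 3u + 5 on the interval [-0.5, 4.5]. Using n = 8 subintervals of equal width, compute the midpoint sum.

176.015625

Δu = (4.5 − (-0.5))/8 = 0.625.
Midpoints: -0.1875, 0.4375, 1.0625, 1.6875, 2.3125, 2.9375, 3.5625, 4.1875.
r(-0.1875) = 4.578125, r(0.4375) = 7.078125, r(1.0625) = 12.703125, r(1.6875) = 21.453125, r(2.3125) = 33.328125, r(2.9375) = 48.328125, r(3.5625) = 66.453125, r(4.1875) = 87.703125.
Sum = Δu · [r(-0.1875) + r(0.4375) + r(1.0625) + ...].
Sum = 176.015625.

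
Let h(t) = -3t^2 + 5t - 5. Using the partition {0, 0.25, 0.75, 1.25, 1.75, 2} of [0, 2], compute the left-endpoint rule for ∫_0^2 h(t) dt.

-7.765625

Subinterval widths: 0.25, 0.5, 0.5, 0.5, 0.25.
Left endpoints: 0, 0.25, 0.75, 1.25, 1.75.
h(0) = -5, h(0.25) = -3.9375, h(0.75) = -2.9375, h(1.25) = -3.4375, h(1.75) = -5.4375.
Sum = Σ Δt_i · h(t_i).
Sum = -7.765625.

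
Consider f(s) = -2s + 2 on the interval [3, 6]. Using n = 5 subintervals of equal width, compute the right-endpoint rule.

Δs = (6 − 3)/5 = 0.6.
Right endpoints: 3.6, 4.2, 4.8, 5.4, 6.
f(3.6) = -5.2, f(4.2) = -6.4, f(4.8) = -7.6, f(5.4) = -8.8, f(6) = -10.
Sum = Δs · [f(3.6) + f(4.2) + f(4.8) + f(5.4) + f(6)].
Sum = -22.8.

-22.8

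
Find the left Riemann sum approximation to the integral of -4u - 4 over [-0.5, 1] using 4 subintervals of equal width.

Δu = (1 − (-0.5))/4 = 0.375.
Left endpoints: -0.5, -0.125, 0.25, 0.625.
f(-0.5) = -2, f(-0.125) = -3.5, f(0.25) = -5, f(0.625) = -6.5.
Sum = Δu · [f(-0.5) + f(-0.125) + f(0.25) + f(0.625)].
Sum = -6.375.

-6.375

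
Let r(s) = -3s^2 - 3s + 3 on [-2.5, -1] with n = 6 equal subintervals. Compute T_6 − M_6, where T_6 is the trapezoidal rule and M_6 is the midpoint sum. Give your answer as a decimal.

-0.0703125

T_6 = -2.296875.
M_6 = -2.2265625.
T_6 − M_6 = -0.0703125.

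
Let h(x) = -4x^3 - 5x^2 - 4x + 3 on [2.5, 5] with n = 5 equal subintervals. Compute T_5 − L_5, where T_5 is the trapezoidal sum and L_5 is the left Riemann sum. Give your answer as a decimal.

T_5 = -803.4375.
L_5 = -668.125.
T_5 − L_5 = -135.3125.

-135.3125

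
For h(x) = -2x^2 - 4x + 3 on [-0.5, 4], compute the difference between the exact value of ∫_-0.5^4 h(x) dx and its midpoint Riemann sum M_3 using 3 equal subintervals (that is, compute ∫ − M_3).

Exact integral: ∫_-0.5^4 h(x) dx = -60.75.
M_3 = -59.0625.
Error = -60.75 − (-59.0625) = -1.6875.

-1.6875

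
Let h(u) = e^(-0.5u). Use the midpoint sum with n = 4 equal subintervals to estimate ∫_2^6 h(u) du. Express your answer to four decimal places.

Δu = (6 − 2)/4 = 1.
Midpoints: 2.5, 3.5, 4.5, 5.5.
h(2.5) ≈ 0.2865, h(3.5) ≈ 0.1738, h(4.5) ≈ 0.1054, h(5.5) ≈ 0.0639.
Sum = Δu · [h(2.5) + h(3.5) + h(4.5) + h(5.5)].
Sum ≈ 0.6296.

0.6296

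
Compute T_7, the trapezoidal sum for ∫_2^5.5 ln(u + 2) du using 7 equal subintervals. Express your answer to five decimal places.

Δu = (5.5 − 2)/7 = 0.5.
f(2) ≈ 1.38629, f(2.5) ≈ 1.50408, f(3) ≈ 1.60944, f(3.5) ≈ 1.70475, f(4) ≈ 1.79176, f(4.5) ≈ 1.87180, f(5) ≈ 1.94591, f(5.5) ≈ 2.01490.
T_7 = (Δu/2)·[f(u_0) + 2f(u_1) + ... + 2f(u_{6}) + f(u_7)].
Sum ≈ 6.06417.

6.06417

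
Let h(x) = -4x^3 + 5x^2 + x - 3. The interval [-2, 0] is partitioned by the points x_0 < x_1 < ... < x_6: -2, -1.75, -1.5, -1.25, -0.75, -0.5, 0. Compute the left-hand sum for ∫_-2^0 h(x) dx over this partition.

29.8125

Subinterval widths: 0.25, 0.25, 0.25, 0.5, 0.25, 0.5.
Left endpoints: -2, -1.75, -1.5, -1.25, -0.75, -0.5.
h(-2) = 47, h(-1.75) = 32, h(-1.5) = 20.25, h(-1.25) = 11.375, h(-0.75) = 0.75, h(-0.5) = -1.75.
Sum = Σ Δx_i · h(x_i).
Sum = 29.8125.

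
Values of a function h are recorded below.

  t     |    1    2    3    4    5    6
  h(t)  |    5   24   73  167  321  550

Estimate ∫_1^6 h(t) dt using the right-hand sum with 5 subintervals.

Δt = 1.
Sum = 1·[24 + 73 + 167 + 321 + 550] = 1135.

1135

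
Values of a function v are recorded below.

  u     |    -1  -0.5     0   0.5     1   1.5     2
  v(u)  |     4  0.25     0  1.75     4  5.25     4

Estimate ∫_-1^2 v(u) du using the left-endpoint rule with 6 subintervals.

7.625

Δu = 0.5.
Sum = 0.5·[4 + 0.25 + 0 + 1.75 + 4 + 5.25] = 7.625.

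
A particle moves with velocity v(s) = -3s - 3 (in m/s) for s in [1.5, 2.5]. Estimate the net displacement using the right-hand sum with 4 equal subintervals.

-9.375

Δs = (2.5 − 1.5)/4 = 0.25.
Right endpoints: 1.75, 2, 2.25, 2.5.
v(1.75) = -8.25, v(2) = -9, v(2.25) = -9.75, v(2.5) = -10.5.
Sum = Δs · [v(1.75) + v(2) + v(2.25) + v(2.5)].
Sum = -9.375.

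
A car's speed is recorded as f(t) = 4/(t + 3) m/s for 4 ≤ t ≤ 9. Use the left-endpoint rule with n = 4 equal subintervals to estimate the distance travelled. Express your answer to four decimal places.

Δt = (9 − 4)/4 = 1.25.
Left endpoints: 4, 5.25, 6.5, 7.75.
f(4) = 4/7, f(5.25) = 16/33, f(6.5) = 8/19, f(7.75) = 16/43.
Sum = Δt · [f(4) + f(5.25) + f(6.5) + f(7.75)].
Sum ≈ 2.3118.

2.3118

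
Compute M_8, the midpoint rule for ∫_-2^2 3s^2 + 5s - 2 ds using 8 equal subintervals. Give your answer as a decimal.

7.75

Δs = (2 − (-2))/8 = 0.5.
Midpoints: -1.75, -1.25, -0.75, -0.25, 0.25, 0.75, 1.25, 1.75.
f(-1.75) = -1.5625, f(-1.25) = -3.5625, f(-0.75) = -4.0625, f(-0.25) = -3.0625, f(0.25) = -0.5625, f(0.75) = 3.4375, f(1.25) = 8.9375, f(1.75) = 15.9375.
Sum = Δs · [f(-1.75) + f(-1.25) + f(-0.75) + ...].
Sum = 7.75.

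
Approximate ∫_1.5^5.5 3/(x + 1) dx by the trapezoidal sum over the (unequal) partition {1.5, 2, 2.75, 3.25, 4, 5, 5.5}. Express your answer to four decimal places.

Subinterval widths: 0.5, 0.75, 0.5, 0.75, 1, 0.5.
f(1.5) = 1.2, f(2) = 1, f(2.75) = 0.8, f(3.25) = 12/17, f(4) = 0.6, f(5) = 0.5, f(5.5) = 6/13.
On each subinterval the trapezoid contributes (Δx_i/2)·[f(x_{i-1}) + f(x_i)].
Sum ≈ 2.8816.

2.8816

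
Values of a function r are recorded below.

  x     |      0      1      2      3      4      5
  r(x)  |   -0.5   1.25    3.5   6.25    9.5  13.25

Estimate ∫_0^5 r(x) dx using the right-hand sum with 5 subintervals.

33.75

Δx = 1.
Sum = 1·[1.25 + 3.5 + 6.25 + 9.5 + 13.25] = 33.75.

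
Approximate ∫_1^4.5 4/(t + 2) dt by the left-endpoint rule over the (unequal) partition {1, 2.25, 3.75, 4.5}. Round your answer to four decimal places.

3.6002

Subinterval widths: 1.25, 1.5, 0.75.
Left endpoints: 1, 2.25, 3.75.
f(1) = 4/3, f(2.25) = 16/17, f(3.75) = 16/23.
Sum = Σ Δt_i · f(t_i).
Sum ≈ 3.6002.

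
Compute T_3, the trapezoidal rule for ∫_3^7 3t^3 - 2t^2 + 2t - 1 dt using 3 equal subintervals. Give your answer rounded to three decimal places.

1616.296

Δt = (7 − 3)/3 = 4/3.
f(3) = 68, f(13/3) = 1928/9, f(17/3) = 492, f(7) = 944.
T_3 = (Δt/2)·[f(t_0) + 2f(t_1) + 2f(t_2) + f(t_3)].
Sum ≈ 1616.296.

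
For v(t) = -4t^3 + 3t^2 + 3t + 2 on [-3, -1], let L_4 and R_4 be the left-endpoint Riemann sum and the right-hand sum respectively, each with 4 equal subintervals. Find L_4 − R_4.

61

L_4 = 130.75.
R_4 = 69.75.
L_4 − R_4 = 61.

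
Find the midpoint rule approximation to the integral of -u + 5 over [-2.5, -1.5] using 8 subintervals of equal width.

Δu = (-1.5 − (-2.5))/8 = 0.125.
Midpoints: -2.4375, -2.3125, -2.1875, -2.0625, -1.9375, -1.8125, -1.6875, -1.5625.
f(-2.4375) = 7.4375, f(-2.3125) = 7.3125, f(-2.1875) = 7.1875, f(-2.0625) = 7.0625, f(-1.9375) = 6.9375, f(-1.8125) = 6.8125, f(-1.6875) = 6.6875, f(-1.5625) = 6.5625.
Sum = Δu · [f(-2.4375) + f(-2.3125) + f(-2.1875) + ...].
Sum = 7.

7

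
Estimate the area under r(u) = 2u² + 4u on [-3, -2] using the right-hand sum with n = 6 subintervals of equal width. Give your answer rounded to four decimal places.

2.1759

Δu = (-2 − (-3))/6 = 1/6.
Right endpoints: -17/6, -8/3, -2.5, -7/3, -13/6, -2.
r(-17/6) = 85/18, r(-8/3) = 32/9, r(-2.5) = 2.5, r(-7/3) = 14/9, r(-13/6) = 13/18, r(-2) = 0.
Sum = Δu · [r(-17/6) + r(-8/3) + r(-2.5) + ...].
Sum ≈ 2.1759.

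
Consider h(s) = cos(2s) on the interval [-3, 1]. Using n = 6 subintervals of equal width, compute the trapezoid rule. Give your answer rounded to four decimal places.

Δs = (1 − (-3))/6 = 2/3.
h(-3) ≈ 0.9602, h(-7/3) ≈ -0.0457, h(-5/3) ≈ -0.9817, h(-1) ≈ -0.4161, h(-1/3) ≈ 0.7859, h(1/3) ≈ 0.7859, h(1) ≈ -0.4161.
T_6 = (Δs/2)·[h(s_0) + 2h(s_1) + ... + 2h(s_{5}) + h(s_6)].
Sum ≈ 0.2668.

0.2668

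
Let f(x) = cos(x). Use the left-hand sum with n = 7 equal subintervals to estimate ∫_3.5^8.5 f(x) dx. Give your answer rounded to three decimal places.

0.981

Δx = (8.5 − 3.5)/7 = 5/7.
Left endpoints: 3.5, 59/14, 69/14, 79/14, 89/14, 99/14, 109/14.
f(3.5) ≈ -0.936, f(59/14) ≈ -0.478, f(69/14) ≈ 0.215, f(79/14) ≈ 0.802, f(89/14) ≈ 0.997, f(99/14) ≈ 0.705, f(109/14) ≈ 0.068.
Sum = Δx · [f(3.5) + f(59/14) + f(69/14) + ...].
Sum ≈ 0.981.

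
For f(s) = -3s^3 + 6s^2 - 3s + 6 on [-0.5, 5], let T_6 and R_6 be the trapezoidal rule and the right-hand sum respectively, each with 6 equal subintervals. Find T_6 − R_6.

T_6 ≈ -233.55425.
R_6 ≈ -345.10113.
T_6 − R_6 = 111.546875.

111.546875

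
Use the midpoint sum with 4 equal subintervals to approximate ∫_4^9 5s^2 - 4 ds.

Δs = (9 − 4)/4 = 1.25.
Midpoints: 4.625, 5.875, 7.125, 8.375.
f(4.625) = 102.953125, f(5.875) = 168.578125, f(7.125) = 249.828125, f(8.375) = 346.703125.
Sum = Δs · [f(4.625) + f(5.875) + f(7.125) + f(8.375)].
Sum = 1085.078125.

1085.078125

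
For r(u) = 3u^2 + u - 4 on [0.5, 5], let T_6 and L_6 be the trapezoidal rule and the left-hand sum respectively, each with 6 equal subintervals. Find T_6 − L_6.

T_6 = 120.515625.
L_6 = 90.984375.
T_6 − L_6 = 29.53125.

29.53125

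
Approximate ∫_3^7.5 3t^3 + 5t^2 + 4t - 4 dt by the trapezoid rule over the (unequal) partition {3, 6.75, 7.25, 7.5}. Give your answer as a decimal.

Subinterval widths: 3.75, 0.5, 0.25.
f(3) = 134, f(6.75) = 1173.453125, f(7.25) = 1431.046875, f(7.5) = 1572.875.
On each subinterval the trapezoid contributes (Δt_i/2)·[f(t_{i-1}) + f(t_i)].
Sum = 3478.08984375.

3478.08984375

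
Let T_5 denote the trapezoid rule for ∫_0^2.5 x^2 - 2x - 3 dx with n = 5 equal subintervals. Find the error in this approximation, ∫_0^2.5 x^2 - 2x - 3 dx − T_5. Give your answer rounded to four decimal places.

-0.1042

Exact integral: ∫_0^2.5 f(x) dx ≈ -8.541667.
T_5 = -8.4375.
Error ≈ -8.541667 − (-8.4375) ≈ -0.1042.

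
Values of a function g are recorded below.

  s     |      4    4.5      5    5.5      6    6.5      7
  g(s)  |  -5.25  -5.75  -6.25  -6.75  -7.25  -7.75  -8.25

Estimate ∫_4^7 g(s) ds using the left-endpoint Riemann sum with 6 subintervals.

Δs = 0.5.
Sum = 0.5·[(-5.25) + (-5.75) + (-6.25) + (-6.75) + (-7.25) + (-7.75)] = -19.5.

-19.5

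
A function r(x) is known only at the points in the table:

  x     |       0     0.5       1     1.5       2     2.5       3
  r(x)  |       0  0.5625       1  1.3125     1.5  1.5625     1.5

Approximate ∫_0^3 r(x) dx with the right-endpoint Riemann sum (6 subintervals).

Δx = 0.5.
Sum = 0.5·[0.5625 + 1 + 1.3125 + 1.5 + 1.5625 + 1.5] = 3.71875.

3.71875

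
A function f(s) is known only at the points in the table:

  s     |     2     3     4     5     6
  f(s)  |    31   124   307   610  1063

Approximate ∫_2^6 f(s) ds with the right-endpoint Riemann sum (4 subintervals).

Δs = 1.
Sum = 1·[124 + 307 + 610 + 1063] = 2104.

2104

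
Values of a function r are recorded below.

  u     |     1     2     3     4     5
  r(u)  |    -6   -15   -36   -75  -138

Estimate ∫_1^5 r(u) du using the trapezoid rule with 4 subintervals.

-198

Δu = 1.
T_4 = (1/2)·[(-6) + 2·(-15) + 2·(-36) + 2·(-75) + (-138)] = -198.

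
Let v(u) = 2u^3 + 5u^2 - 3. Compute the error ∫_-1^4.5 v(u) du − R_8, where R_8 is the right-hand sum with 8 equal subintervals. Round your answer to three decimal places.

-103.138

Exact integral: ∫_-1^4.5 v(u) du ≈ 341.57292.
R_8 ≈ 444.71045.
Error ≈ 341.57292 − 444.71045 ≈ -103.138.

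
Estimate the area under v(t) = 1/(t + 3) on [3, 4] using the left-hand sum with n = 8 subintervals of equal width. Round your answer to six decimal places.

Δt = (4 − 3)/8 = 0.125.
Left endpoints: 3, 3.125, 3.25, 3.375, 3.5, 3.625, 3.75, 3.875.
v(3) = 1/6, v(3.125) = 8/49, v(3.25) = 0.16, v(3.375) = 8/51, v(3.5) = 2/13, v(3.625) = 8/53, v(3.75) = 4/27, v(3.875) = 8/55.
Sum = Δt · [v(3) + v(3.125) + v(3.25) + ...].
Sum ≈ 0.155648.

0.155648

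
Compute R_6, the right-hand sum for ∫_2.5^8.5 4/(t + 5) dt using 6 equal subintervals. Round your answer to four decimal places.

2.2367

Δt = (8.5 − 2.5)/6 = 1.
Right endpoints: 3.5, 4.5, 5.5, 6.5, 7.5, 8.5.
f(3.5) = 8/17, f(4.5) = 8/19, f(5.5) = 8/21, f(6.5) = 8/23, f(7.5) = 0.32, f(8.5) = 8/27.
Sum = Δt · [f(3.5) + f(4.5) + f(5.5) + ...].
Sum ≈ 2.2367.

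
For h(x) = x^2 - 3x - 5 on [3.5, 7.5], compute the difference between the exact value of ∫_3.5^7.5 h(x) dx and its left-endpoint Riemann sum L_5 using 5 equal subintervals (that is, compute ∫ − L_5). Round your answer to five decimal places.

Exact integral: ∫_3.5^7.5 h(x) dx ≈ 40.3333333.
L_5 = 27.96.
Error ≈ 40.3333333 − 27.96 ≈ 12.37333.

12.37333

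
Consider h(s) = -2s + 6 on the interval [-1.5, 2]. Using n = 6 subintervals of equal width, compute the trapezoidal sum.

19.25

Δs = (2 − (-1.5))/6 = 7/12.
h(-1.5) = 9, h(-11/12) = 47/6, h(-1/3) = 20/3, h(0.25) = 5.5, h(5/6) = 13/3, h(17/12) = 19/6, h(2) = 2.
T_6 = (Δs/2)·[h(s_0) + 2h(s_1) + ... + 2h(s_{5}) + h(s_6)].
Sum = 19.25.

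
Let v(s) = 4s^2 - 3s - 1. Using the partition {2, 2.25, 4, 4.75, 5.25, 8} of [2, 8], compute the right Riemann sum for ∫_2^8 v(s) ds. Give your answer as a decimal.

Subinterval widths: 0.25, 1.75, 0.75, 0.5, 2.75.
Right endpoints: 2.25, 4, 4.75, 5.25, 8.
v(2.25) = 12.5, v(4) = 51, v(4.75) = 75, v(5.25) = 93.5, v(8) = 231.
Sum = Σ Δs_i · v(s_i).
Sum = 830.625.

830.625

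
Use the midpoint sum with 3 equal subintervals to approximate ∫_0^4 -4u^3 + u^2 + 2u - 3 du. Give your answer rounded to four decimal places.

-217.0370

Δu = (4 − 0)/3 = 4/3.
Midpoints: 2/3, 2, 10/3.
f(2/3) = -65/27, f(2) = -27, f(10/3) = -3601/27.
Sum = Δu · [f(2/3) + f(2) + f(10/3)].
Sum ≈ -217.0370.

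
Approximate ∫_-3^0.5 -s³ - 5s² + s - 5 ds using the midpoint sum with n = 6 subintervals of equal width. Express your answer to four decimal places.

Δs = (0.5 − (-3))/6 = 7/12.
Midpoints: -65/24, -2.125, -37/24, -23/24, -0.375, 5/24.
f(-65/24) = -338935/13824, f(-2.125) = -10295/512, f(-37/24) = -204059/13824, f(-23/24) = -133681/13824, f(-0.375) = -3085/512, f(5/24) = -69365/13824.
Sum = Δs · [f(-65/24) + f(-2.125) + f(-37/24) + ...].
Sum ≈ -46.7249.

-46.7249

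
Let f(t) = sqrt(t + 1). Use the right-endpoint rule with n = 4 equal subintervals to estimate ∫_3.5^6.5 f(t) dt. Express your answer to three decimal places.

Δt = (6.5 − 3.5)/4 = 0.75.
Right endpoints: 4.25, 5, 5.75, 6.5.
f(4.25) ≈ 2.291, f(5) ≈ 2.449, f(5.75) ≈ 2.598, f(6.5) ≈ 2.739.
Sum = Δt · [f(4.25) + f(5) + f(5.75) + f(6.5)].
Sum ≈ 7.558.

7.558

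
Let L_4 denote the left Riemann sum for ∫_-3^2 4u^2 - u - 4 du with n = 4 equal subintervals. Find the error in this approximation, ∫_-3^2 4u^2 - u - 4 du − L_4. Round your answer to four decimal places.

Exact integral: ∫_-3^2 f(u) du ≈ 29.166667.
L_4 = 50.
Error ≈ 29.166667 − 50 ≈ -20.8333.

-20.8333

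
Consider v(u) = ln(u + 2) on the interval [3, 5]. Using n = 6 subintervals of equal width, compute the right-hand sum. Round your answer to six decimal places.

Δu = (5 − 3)/6 = 1/3.
Right endpoints: 10/3, 11/3, 4, 13/3, 14/3, 5.
v(10/3) ≈ 1.673976, v(11/3) ≈ 1.734601, v(4) ≈ 1.791759, v(13/3) ≈ 1.845827, v(14/3) ≈ 1.897120, v(5) ≈ 1.945910.
Sum = Δu · [v(10/3) + v(11/3) + v(4) + ...].
Sum ≈ 3.629731.

3.629731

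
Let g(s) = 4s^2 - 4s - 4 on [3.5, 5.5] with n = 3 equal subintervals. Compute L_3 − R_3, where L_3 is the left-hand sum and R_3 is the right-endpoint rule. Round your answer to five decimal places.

L_3 ≈ 99.9259259.
R_3 ≈ 142.5925926.
L_3 − R_3 ≈ -42.66667.

-42.66667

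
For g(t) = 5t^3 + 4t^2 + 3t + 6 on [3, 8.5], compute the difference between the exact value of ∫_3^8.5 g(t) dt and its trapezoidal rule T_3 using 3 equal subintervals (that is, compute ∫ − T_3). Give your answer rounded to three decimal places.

Exact integral: ∫_3^8.5 g(t) dt ≈ 7334.53646.
T_3 ≈ 7612.59838.
Error ≈ 7334.53646 − 7612.59838 ≈ -278.062.

-278.062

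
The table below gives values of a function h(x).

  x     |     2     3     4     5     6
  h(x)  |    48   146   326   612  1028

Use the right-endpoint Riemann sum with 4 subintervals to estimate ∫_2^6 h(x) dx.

Δx = 1.
Sum = 1·[146 + 326 + 612 + 1028] = 2112.

2112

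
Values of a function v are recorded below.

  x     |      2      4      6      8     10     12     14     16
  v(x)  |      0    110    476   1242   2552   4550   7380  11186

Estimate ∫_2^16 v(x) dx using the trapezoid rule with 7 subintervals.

Δx = 2.
T_7 = (2/2)·[0 + 2·110 + 2·476 + 2·1242 + 2·2552 + 2·4550 + 2·7380 + 11186] = 43806.

43806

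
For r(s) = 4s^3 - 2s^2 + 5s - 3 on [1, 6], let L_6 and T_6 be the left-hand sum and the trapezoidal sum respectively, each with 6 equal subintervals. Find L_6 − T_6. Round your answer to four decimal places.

-339.5833

L_6 ≈ 907.731481.
T_6 ≈ 1247.314815.
L_6 − T_6 ≈ -339.5833.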